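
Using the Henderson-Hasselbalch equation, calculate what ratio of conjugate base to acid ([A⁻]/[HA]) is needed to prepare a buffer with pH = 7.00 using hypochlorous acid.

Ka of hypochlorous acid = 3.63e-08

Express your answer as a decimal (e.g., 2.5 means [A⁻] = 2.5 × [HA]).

pKa = -log(3.63e-08) = 7.4401. pH = pKa + log([A⁻]/[HA]), so log([A⁻]/[HA]) = pH − pKa = 7.00 − 7.4401 = -0.4401. [A⁻]/[HA] = 10^(-0.4401) = 0.363

[A⁻]/[HA] = 0.363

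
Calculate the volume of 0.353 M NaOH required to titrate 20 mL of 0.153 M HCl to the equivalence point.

At equivalence: moles acid = moles base. moles HCl = 0.153 × 20/1000 = 0.00306 mol. V_base = moles / 0.353 × 1000 = 8.7 mL.

V_{base} = 8.7 mL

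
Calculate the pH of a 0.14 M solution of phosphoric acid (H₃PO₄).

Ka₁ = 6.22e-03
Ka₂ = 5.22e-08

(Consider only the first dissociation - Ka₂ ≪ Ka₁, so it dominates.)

First dissociation dominates. From Ka₁ = [H⁺][HA⁻]/[H₂A], x² + Ka₁·x − Ka₁·C = 0 with C = 0.14 M and Ka₁ = 6.22e-03. Solving: [H⁺] = (−Ka₁ + √(Ka₁² + 4·Ka₁·C)) / 2 = 2.6563e-02 M. pH = -log(2.6563e-02) = 1.58.

pH = 1.58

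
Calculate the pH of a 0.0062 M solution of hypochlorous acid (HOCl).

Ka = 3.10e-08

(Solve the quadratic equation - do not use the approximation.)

x² + Ka×x - Ka×C = 0. Using quadratic formula: [H⁺] = 1.3848e-05

pH = 4.86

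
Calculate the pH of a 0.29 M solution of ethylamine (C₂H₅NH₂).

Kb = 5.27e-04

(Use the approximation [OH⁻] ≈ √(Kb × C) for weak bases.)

[OH⁻] = √(Kb × C) = √(5.27e-04 × 0.29) = 1.2362e-02. pOH = 1.91, pH = 14 - pOH

pH = 12.09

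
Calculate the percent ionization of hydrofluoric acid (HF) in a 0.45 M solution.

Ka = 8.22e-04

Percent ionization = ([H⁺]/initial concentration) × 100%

Using Ka equilibrium: x² + Ka×x - Ka×C = 0. Solving: [H⁺] = 1.8826e-02. Percent = (1.8826e-02/0.45) × 100

Percent ionization = 4.18%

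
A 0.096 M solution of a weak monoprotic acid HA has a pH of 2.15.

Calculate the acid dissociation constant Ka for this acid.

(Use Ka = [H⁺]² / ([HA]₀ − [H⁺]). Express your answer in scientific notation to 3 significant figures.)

[H⁺] = 10^(−pH) = 10^(−2.15) = 7.079e-03 M. For HA ⇌ H⁺ + A⁻, Ka = [H⁺][A⁻]/[HA] = [H⁺]² / ([HA]₀ − [H⁺]) = (7.079e-03)² / (0.096 − 7.079e-03) = 5.64e-04.

K_a = 5.64e-04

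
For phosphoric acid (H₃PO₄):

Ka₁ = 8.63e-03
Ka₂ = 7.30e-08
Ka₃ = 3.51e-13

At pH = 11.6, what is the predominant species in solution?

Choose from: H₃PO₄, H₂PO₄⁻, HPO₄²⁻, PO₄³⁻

pKa₁ = 2.06, pKa₂ = 7.14, pKa₃ = 12.45. For a polyprotic acid the predominant species crosses at each pKa: below pKa_n the protonated form dominates, above it the deprotonated form does. At pH = 11.6, the predominant species is HPO₄²⁻.

HPO₄²⁻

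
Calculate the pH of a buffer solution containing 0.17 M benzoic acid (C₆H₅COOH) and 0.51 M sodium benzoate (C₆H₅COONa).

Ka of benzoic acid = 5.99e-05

pKa = -log(5.99e-05) = 4.22. pH = pKa + log([A⁻]/[HA]) = 4.22 + log(0.51/0.17)

pH = 4.70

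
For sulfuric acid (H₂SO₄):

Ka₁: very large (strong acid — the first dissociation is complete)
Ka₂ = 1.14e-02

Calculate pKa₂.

pKa₂ = -log(Ka₂) = -log(1.14e-02) = 1.94.

pK_{a2} = 1.94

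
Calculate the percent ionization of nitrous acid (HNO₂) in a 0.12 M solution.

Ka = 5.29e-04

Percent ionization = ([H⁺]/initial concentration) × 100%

Using Ka equilibrium: x² + Ka×x - Ka×C = 0. Solving: [H⁺] = 7.7073e-03. Percent = (7.7073e-03/0.12) × 100

Percent ionization = 6.42%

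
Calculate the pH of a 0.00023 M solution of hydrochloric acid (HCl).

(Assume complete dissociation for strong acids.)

[H⁺] = 0.00023 M for strong acid. pH = -log[H⁺] = -log(0.00023)

pH = 3.64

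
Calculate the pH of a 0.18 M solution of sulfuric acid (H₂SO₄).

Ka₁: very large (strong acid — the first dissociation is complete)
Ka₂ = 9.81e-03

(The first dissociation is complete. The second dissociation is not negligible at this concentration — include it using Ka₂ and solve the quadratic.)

First dissociation is complete: [H⁺]₀ = [HSO₄⁻]₀ = C = 0.18 M. Second dissociation HSO₄⁻ ⇌ H⁺ + SO₄²⁻: let x = [SO₄²⁻]. Ka₂ = (C + x)·x / (C − x) = 9.81e-03 → x² + (C + Ka₂)·x − Ka₂·C = 0 → x² + 0.18981·x − 1.766e-03 = 0. x = (−0.18981 + √(0.18981² + 4 × 1.766e-03)) / 2 = 8.8869e-03 M. [H⁺] = C + x = 0.18 + 8.8869e-03 = 1.8889e-01 M. pH = -log(1.8889e-01) = 0.72.

pH = 0.72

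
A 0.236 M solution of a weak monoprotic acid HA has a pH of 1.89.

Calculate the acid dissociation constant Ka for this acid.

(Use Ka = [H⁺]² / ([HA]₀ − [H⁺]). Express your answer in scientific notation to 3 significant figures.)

[H⁺] = 10^(−pH) = 10^(−1.89) = 1.288e-02 M. For HA ⇌ H⁺ + A⁻, Ka = [H⁺][A⁻]/[HA] = [H⁺]² / ([HA]₀ − [H⁺]) = (1.288e-02)² / (0.236 − 1.288e-02) = 7.44e-04.

K_a = 7.44e-04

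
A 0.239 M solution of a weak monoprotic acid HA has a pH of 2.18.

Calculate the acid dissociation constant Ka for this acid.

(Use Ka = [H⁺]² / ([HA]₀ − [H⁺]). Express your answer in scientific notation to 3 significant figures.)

[H⁺] = 10^(−pH) = 10^(−2.18) = 6.607e-03 M. For HA ⇌ H⁺ + A⁻, Ka = [H⁺][A⁻]/[HA] = [H⁺]² / ([HA]₀ − [H⁺]) = (6.607e-03)² / (0.239 − 6.607e-03) = 1.88e-04.

K_a = 1.88e-04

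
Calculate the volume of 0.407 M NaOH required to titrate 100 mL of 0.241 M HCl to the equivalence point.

At equivalence: moles acid = moles base. moles HCl = 0.241 × 100/1000 = 0.0241 mol. V_base = moles / 0.407 × 1000 = 59.2 mL.

V_{base} = 59.2 mL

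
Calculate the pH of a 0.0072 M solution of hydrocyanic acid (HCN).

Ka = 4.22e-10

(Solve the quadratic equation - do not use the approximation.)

x² + Ka×x - Ka×C = 0. Using quadratic formula: [H⁺] = 1.7429e-06

pH = 5.76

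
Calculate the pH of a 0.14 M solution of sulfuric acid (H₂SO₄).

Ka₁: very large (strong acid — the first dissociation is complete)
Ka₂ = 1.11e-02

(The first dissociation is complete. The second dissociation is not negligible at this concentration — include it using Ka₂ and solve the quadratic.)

First dissociation is complete: [H⁺]₀ = [HSO₄⁻]₀ = C = 0.14 M. Second dissociation HSO₄⁻ ⇌ H⁺ + SO₄²⁻: let x = [SO₄²⁻]. Ka₂ = (C + x)·x / (C − x) = 1.11e-02 → x² + (C + Ka₂)·x − Ka₂·C = 0 → x² + 0.15110·x − 1.554e-03 = 0. x = (−0.15110 + √(0.15110² + 4 × 1.554e-03)) / 2 = 9.6662e-03 M. [H⁺] = C + x = 0.14 + 9.6662e-03 = 1.4967e-01 M. pH = -log(1.4967e-01) = 0.82.

pH = 0.82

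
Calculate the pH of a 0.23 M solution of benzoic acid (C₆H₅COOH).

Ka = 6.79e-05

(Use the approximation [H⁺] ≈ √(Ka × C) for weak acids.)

[H⁺] = √(Ka × C) = √(6.79e-05 × 0.23) = 3.9518e-03. pH = -log(3.9518e-03)

pH = 2.40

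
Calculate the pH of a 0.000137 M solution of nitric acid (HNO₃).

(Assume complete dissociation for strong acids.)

[H⁺] = 0.000137 M for strong acid. pH = -log[H⁺] = -log(0.000137)

pH = 3.86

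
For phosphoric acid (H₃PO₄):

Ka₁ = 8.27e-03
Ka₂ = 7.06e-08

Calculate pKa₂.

pKa₂ = -log(Ka₂) = -log(7.06e-08) = 7.15.

pK_{a2} = 7.15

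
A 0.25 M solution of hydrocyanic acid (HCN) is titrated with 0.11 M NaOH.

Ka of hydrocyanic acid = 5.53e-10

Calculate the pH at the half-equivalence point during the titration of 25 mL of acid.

At half-equivalence [HA] = [A⁻], so Henderson-Hasselbalch gives pH = pKa = -log(5.53e-10) = 9.26.

pH = pKa = 9.26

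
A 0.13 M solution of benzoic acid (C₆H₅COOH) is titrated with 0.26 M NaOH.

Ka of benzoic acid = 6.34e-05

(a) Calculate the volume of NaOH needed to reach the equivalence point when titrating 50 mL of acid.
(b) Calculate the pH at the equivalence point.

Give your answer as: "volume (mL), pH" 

moles acid = 0.13 × 50/1000 = 0.0065 mol; V_base = moles/0.26 × 1000 = 25.0 mL. At equivalence only the conjugate base is present: [A⁻] = 0.0065/0.075 = 8.6667e-02 M. Kb = Kw/Ka = 1.58e-10; [OH⁻] = √(Kb × [A⁻]) = 3.6973e-06; pOH = 5.43; pH = 14 - pOH = 8.57.

V = 25.0 mL, pH = 8.57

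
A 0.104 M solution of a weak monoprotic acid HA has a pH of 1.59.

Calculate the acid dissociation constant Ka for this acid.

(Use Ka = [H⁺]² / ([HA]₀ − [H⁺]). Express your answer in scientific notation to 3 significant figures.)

[H⁺] = 10^(−pH) = 10^(−1.59) = 2.570e-02 M. For HA ⇌ H⁺ + A⁻, Ka = [H⁺][A⁻]/[HA] = [H⁺]² / ([HA]₀ − [H⁺]) = (2.570e-02)² / (0.104 − 2.570e-02) = 8.44e-03.

K_a = 8.44e-03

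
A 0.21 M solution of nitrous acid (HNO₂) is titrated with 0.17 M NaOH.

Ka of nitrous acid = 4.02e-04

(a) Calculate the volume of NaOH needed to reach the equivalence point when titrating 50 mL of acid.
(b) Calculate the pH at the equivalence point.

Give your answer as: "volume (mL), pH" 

moles acid = 0.21 × 50/1000 = 0.0105 mol; V_base = moles/0.17 × 1000 = 61.8 mL. At equivalence only the conjugate base is present: [A⁻] = 0.0105/0.112 = 9.3947e-02 M. Kb = Kw/Ka = 2.49e-11; [OH⁻] = √(Kb × [A⁻]) = 1.5287e-06; pOH = 5.82; pH = 14 - pOH = 8.18.

V = 61.8 mL, pH = 8.18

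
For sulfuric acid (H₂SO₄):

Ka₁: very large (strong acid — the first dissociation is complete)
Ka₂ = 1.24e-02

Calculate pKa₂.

pKa₂ = -log(Ka₂) = -log(1.24e-02) = 1.91.

pK_{a2} = 1.91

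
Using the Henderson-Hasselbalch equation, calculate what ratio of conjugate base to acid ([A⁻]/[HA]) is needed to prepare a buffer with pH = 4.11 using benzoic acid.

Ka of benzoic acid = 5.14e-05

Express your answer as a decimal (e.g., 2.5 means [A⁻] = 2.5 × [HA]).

pKa = -log(5.14e-05) = 4.2890. pH = pKa + log([A⁻]/[HA]), so log([A⁻]/[HA]) = pH − pKa = 4.11 − 4.2890 = -0.1790. [A⁻]/[HA] = 10^(-0.1790) = 0.662

[A⁻]/[HA] = 0.662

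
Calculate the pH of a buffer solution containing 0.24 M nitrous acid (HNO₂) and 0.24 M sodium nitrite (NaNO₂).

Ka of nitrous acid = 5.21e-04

pKa = -log(5.21e-04) = 3.28. pH = pKa + log([A⁻]/[HA]) = 3.28 + log(0.24/0.24)

pH = 3.28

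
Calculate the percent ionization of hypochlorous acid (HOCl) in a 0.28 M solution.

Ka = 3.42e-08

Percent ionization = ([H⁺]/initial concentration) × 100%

Using Ka equilibrium: x² + Ka×x - Ka×C = 0. Solving: [H⁺] = 9.7840e-05. Percent = (9.7840e-05/0.28) × 100

Percent ionization = 0.0349%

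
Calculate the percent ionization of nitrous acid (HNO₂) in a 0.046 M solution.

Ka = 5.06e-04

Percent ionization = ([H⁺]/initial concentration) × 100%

Using Ka equilibrium: x² + Ka×x - Ka×C = 0. Solving: [H⁺] = 4.5781e-03. Percent = (4.5781e-03/0.046) × 100

Percent ionization = 9.95%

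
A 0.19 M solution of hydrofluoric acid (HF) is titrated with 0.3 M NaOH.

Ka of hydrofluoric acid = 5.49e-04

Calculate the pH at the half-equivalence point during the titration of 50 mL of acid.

At half-equivalence [HA] = [A⁻], so Henderson-Hasselbalch gives pH = pKa = -log(5.49e-04) = 3.26.

pH = pKa = 3.26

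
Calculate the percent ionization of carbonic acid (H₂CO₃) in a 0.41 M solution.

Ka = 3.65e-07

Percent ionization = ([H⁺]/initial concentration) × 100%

Using Ka equilibrium: x² + Ka×x - Ka×C = 0. Solving: [H⁺] = 3.8666e-04. Percent = (3.8666e-04/0.41) × 100

Percent ionization = 0.0943%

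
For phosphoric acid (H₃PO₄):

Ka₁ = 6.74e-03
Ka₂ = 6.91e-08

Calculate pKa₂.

pKa₂ = -log(Ka₂) = -log(6.91e-08) = 7.16.

pK_{a2} = 7.16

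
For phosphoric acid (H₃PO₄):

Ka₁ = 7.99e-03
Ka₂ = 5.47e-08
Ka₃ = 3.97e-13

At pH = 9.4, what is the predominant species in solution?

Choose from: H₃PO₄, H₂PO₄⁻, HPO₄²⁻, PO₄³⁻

pKa₁ = 2.10, pKa₂ = 7.26, pKa₃ = 12.40. For a polyprotic acid the predominant species crosses at each pKa: below pKa_n the protonated form dominates, above it the deprotonated form does. At pH = 9.4, the predominant species is HPO₄²⁻.

HPO₄²⁻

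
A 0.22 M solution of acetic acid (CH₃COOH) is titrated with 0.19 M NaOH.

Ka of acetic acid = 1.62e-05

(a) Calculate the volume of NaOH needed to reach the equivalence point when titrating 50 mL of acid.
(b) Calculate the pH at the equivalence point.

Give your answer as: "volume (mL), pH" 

moles acid = 0.22 × 50/1000 = 0.011 mol; V_base = moles/0.19 × 1000 = 57.9 mL. At equivalence only the conjugate base is present: [A⁻] = 0.011/0.108 = 1.0195e-01 M. Kb = Kw/Ka = 6.17e-10; [OH⁻] = √(Kb × [A⁻]) = 7.9330e-06; pOH = 5.10; pH = 14 - pOH = 8.90.

V = 57.9 mL, pH = 8.90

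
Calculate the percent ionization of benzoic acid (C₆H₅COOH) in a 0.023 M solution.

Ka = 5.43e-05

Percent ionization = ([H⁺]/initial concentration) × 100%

Using Ka equilibrium: x² + Ka×x - Ka×C = 0. Solving: [H⁺] = 1.0907e-03. Percent = (1.0907e-03/0.023) × 100

Percent ionization = 4.74%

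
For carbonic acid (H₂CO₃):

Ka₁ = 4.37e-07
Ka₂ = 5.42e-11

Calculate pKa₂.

pKa₂ = -log(Ka₂) = -log(5.42e-11) = 10.27.

pK_{a2} = 10.27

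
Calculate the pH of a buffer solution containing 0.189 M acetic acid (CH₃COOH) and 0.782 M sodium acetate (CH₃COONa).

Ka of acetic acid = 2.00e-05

pKa = -log(2.00e-05) = 4.70. pH = pKa + log([A⁻]/[HA]) = 4.70 + log(0.782/0.189)

pH = 5.32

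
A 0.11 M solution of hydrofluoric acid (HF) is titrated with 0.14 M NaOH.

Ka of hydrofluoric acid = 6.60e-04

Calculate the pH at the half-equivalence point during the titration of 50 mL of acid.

At half-equivalence [HA] = [A⁻], so Henderson-Hasselbalch gives pH = pKa = -log(6.60e-04) = 3.18.

pH = pKa = 3.18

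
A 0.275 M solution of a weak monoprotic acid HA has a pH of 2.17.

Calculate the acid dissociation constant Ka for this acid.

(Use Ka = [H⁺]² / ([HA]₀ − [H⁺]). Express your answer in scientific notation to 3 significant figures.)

[H⁺] = 10^(−pH) = 10^(−2.17) = 6.761e-03 M. For HA ⇌ H⁺ + A⁻, Ka = [H⁺][A⁻]/[HA] = [H⁺]² / ([HA]₀ − [H⁺]) = (6.761e-03)² / (0.275 − 6.761e-03) = 1.70e-04.

K_a = 1.70e-04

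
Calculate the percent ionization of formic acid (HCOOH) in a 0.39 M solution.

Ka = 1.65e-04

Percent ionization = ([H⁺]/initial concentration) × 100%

Using Ka equilibrium: x² + Ka×x - Ka×C = 0. Solving: [H⁺] = 7.9398e-03. Percent = (7.9398e-03/0.39) × 100

Percent ionization = 2.04%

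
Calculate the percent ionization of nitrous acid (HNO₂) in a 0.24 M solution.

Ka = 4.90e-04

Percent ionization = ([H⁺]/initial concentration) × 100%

Using Ka equilibrium: x² + Ka×x - Ka×C = 0. Solving: [H⁺] = 1.0602e-02. Percent = (1.0602e-02/0.24) × 100

Percent ionization = 4.42%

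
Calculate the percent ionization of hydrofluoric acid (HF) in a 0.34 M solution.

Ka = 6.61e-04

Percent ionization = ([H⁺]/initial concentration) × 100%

Using Ka equilibrium: x² + Ka×x - Ka×C = 0. Solving: [H⁺] = 1.4664e-02. Percent = (1.4664e-02/0.34) × 100

Percent ionization = 4.31%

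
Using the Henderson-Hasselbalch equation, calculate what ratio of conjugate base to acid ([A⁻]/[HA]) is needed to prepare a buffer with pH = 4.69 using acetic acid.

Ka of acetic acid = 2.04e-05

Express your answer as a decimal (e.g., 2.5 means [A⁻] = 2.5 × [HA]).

pKa = -log(2.04e-05) = 4.6904. pH = pKa + log([A⁻]/[HA]), so log([A⁻]/[HA]) = pH − pKa = 4.69 − 4.6904 = -0.0004. [A⁻]/[HA] = 10^(-0.0004) = 0.999

[A⁻]/[HA] = 0.999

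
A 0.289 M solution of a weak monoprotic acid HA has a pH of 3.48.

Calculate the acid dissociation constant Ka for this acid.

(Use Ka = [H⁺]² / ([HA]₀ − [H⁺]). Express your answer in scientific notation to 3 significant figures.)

[H⁺] = 10^(−pH) = 10^(−3.48) = 3.311e-04 M. For HA ⇌ H⁺ + A⁻, Ka = [H⁺][A⁻]/[HA] = [H⁺]² / ([HA]₀ − [H⁺]) = (3.311e-04)² / (0.289 − 3.311e-04) = 3.80e-07.

K_a = 3.80e-07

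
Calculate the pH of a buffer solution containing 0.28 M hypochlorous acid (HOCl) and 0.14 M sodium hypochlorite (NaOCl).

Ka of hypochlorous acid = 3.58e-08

pKa = -log(3.58e-08) = 7.45. pH = pKa + log([A⁻]/[HA]) = 7.45 + log(0.14/0.28)

pH = 7.15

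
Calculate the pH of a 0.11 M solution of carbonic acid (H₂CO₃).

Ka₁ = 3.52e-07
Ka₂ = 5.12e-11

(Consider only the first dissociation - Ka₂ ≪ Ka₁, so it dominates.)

First dissociation dominates. From Ka₁ = [H⁺][HA⁻]/[H₂A], x² + Ka₁·x − Ka₁·C = 0 with C = 0.11 M and Ka₁ = 3.52e-07. Solving: [H⁺] = (−Ka₁ + √(Ka₁² + 4·Ka₁·C)) / 2 = 1.9660e-04 M. pH = -log(1.9660e-04) = 3.71.

pH = 3.71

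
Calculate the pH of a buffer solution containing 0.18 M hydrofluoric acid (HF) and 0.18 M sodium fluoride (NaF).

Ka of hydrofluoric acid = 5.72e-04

pKa = -log(5.72e-04) = 3.24. pH = pKa + log([A⁻]/[HA]) = 3.24 + log(0.18/0.18)

pH = 3.24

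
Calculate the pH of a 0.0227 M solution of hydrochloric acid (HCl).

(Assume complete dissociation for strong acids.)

[H⁺] = 0.0227 M for strong acid. pH = -log[H⁺] = -log(0.0227)

pH = 1.64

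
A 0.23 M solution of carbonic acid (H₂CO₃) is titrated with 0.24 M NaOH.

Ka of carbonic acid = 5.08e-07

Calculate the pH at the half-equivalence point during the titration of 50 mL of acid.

At half-equivalence [HA] = [A⁻], so Henderson-Hasselbalch gives pH = pKa = -log(5.08e-07) = 6.29.

pH = pKa = 6.29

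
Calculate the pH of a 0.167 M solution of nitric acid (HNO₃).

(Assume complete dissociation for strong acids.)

[H⁺] = 0.167 M for strong acid. pH = -log[H⁺] = -log(0.167)

pH = 0.78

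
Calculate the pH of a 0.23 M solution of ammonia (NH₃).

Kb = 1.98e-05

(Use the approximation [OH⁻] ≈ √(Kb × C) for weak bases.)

[OH⁻] = √(Kb × C) = √(1.98e-05 × 0.23) = 2.1340e-03. pOH = 2.67, pH = 14 - pOH

pH = 11.33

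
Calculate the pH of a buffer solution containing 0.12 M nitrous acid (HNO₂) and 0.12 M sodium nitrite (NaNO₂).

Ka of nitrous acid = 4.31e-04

pKa = -log(4.31e-04) = 3.37. pH = pKa + log([A⁻]/[HA]) = 3.37 + log(0.12/0.12)

pH = 3.37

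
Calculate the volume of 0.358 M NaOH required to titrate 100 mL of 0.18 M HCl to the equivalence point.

At equivalence: moles acid = moles base. moles HCl = 0.18 × 100/1000 = 0.018 mol. V_base = moles / 0.358 × 1000 = 50.3 mL.

V_{base} = 50.3 mL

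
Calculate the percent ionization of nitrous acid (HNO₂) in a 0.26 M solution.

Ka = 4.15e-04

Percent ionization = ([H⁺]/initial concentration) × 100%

Using Ka equilibrium: x² + Ka×x - Ka×C = 0. Solving: [H⁺] = 1.0182e-02. Percent = (1.0182e-02/0.26) × 100

Percent ionization = 3.92%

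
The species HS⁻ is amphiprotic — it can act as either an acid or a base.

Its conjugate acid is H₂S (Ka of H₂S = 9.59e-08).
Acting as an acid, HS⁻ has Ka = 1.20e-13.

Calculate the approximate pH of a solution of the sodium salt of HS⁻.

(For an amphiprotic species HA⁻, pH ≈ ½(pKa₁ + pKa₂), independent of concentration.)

pKa₁ = -log(9.59e-08) = 7.02; pKa₂ = -log(1.20e-13) = 12.92. For an amphiprotic species, pH ≈ ½(pKa₁ + pKa₂) = ½(7.02 + 12.92) = 9.97.

pH = 9.97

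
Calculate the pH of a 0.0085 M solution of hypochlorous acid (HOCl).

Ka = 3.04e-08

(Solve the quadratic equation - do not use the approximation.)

x² + Ka×x - Ka×C = 0. Using quadratic formula: [H⁺] = 1.6060e-05

pH = 4.79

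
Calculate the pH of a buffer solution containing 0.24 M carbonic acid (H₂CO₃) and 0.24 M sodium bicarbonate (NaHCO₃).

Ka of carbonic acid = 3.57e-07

pKa = -log(3.57e-07) = 6.45. pH = pKa + log([A⁻]/[HA]) = 6.45 + log(0.24/0.24)

pH = 6.45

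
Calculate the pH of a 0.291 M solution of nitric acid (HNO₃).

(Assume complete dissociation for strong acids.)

[H⁺] = 0.291 M for strong acid. pH = -log[H⁺] = -log(0.291)

pH = 0.54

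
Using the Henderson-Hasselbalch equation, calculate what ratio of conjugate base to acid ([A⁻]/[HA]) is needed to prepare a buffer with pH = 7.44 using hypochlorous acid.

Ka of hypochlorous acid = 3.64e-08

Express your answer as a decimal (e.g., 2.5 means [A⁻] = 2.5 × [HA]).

pKa = -log(3.64e-08) = 7.4389. pH = pKa + log([A⁻]/[HA]), so log([A⁻]/[HA]) = pH − pKa = 7.44 − 7.4389 = 0.0011. [A⁻]/[HA] = 10^(0.0011) = 1.00

[A⁻]/[HA] = 1.00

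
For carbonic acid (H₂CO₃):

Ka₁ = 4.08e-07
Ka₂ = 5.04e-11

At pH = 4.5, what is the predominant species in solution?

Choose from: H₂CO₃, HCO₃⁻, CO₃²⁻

pKa₁ = 6.39, pKa₂ = 10.30. For a polyprotic acid the predominant species crosses at each pKa: below pKa_n the protonated form dominates, above it the deprotonated form does. At pH = 4.5, the predominant species is H₂CO₃.

H₂CO₃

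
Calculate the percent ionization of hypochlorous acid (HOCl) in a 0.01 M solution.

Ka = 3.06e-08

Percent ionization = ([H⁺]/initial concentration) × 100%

Using Ka equilibrium: x² + Ka×x - Ka×C = 0. Solving: [H⁺] = 1.7478e-05. Percent = (1.7478e-05/0.01) × 100

Percent ionization = 0.175%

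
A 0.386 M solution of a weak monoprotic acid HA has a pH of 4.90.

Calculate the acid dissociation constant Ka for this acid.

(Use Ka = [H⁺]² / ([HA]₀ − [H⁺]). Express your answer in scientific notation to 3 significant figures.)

[H⁺] = 10^(−pH) = 10^(−4.90) = 1.259e-05 M. For HA ⇌ H⁺ + A⁻, Ka = [H⁺][A⁻]/[HA] = [H⁺]² / ([HA]₀ − [H⁺]) = (1.259e-05)² / (0.386 − 1.259e-05) = 4.11e-10.

K_a = 4.11e-10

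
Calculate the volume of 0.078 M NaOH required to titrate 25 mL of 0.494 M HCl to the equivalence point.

At equivalence: moles acid = moles base. moles HCl = 0.494 × 25/1000 = 0.01235 mol. V_base = moles / 0.078 × 1000 = 158.3 mL.

V_{base} = 158.3 mL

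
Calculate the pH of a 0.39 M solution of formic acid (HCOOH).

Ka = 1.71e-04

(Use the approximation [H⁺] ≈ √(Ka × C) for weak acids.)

[H⁺] = √(Ka × C) = √(1.71e-04 × 0.39) = 8.1664e-03. pH = -log(8.1664e-03)

pH = 2.09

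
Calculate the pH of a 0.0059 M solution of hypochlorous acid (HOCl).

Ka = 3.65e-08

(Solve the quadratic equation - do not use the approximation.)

x² + Ka×x - Ka×C = 0. Using quadratic formula: [H⁺] = 1.4657e-05

pH = 4.83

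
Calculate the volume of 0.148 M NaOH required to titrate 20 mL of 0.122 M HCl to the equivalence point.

At equivalence: moles acid = moles base. moles HCl = 0.122 × 20/1000 = 0.00244 mol. V_base = moles / 0.148 × 1000 = 16.5 mL.

V_{base} = 16.5 mL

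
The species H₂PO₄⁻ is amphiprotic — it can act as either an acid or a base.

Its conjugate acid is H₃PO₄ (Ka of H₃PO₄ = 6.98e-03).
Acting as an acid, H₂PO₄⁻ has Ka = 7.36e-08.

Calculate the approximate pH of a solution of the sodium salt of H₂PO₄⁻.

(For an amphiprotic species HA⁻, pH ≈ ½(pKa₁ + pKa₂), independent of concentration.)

pKa₁ = -log(6.98e-03) = 2.16; pKa₂ = -log(7.36e-08) = 7.13. For an amphiprotic species, pH ≈ ½(pKa₁ + pKa₂) = ½(2.16 + 7.13) = 4.64.

pH = 4.64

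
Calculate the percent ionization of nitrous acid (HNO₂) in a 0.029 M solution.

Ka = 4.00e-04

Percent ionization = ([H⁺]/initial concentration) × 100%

Using Ka equilibrium: x² + Ka×x - Ka×C = 0. Solving: [H⁺] = 3.2117e-03. Percent = (3.2117e-03/0.029) × 100

Percent ionization = 11.1%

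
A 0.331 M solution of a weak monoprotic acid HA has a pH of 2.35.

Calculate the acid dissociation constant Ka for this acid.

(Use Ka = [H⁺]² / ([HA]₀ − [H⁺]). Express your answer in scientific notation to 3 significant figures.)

[H⁺] = 10^(−pH) = 10^(−2.35) = 4.467e-03 M. For HA ⇌ H⁺ + A⁻, Ka = [H⁺][A⁻]/[HA] = [H⁺]² / ([HA]₀ − [H⁺]) = (4.467e-03)² / (0.331 − 4.467e-03) = 6.11e-05.

K_a = 6.11e-05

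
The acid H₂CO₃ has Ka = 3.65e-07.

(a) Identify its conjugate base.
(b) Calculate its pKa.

(a) The conjugate base is formed by removing one H⁺ from H₂CO₃, giving HCO₃⁻. (b) pKa = -log(Ka) = -log(3.65e-07) = 6.44.

Conjugate base: HCO₃⁻; pK_a = 6.44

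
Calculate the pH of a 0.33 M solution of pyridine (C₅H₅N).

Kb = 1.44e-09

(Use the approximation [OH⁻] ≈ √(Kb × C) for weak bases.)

[OH⁻] = √(Kb × C) = √(1.44e-09 × 0.33) = 2.1799e-05. pOH = 4.66, pH = 14 - pOH

pH = 9.34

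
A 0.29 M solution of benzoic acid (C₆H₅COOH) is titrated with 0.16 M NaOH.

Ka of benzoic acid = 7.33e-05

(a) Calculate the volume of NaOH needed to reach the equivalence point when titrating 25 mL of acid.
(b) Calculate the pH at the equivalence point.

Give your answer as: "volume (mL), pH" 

moles acid = 0.29 × 25/1000 = 0.00725 mol; V_base = moles/0.16 × 1000 = 45.3 mL. At equivalence only the conjugate base is present: [A⁻] = 0.00725/0.070 = 1.0311e-01 M. Kb = Kw/Ka = 1.36e-10; [OH⁻] = √(Kb × [A⁻]) = 3.7506e-06; pOH = 5.43; pH = 14 - pOH = 8.57.

V = 45.3 mL, pH = 8.57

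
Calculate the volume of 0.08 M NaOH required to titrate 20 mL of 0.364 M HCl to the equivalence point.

At equivalence: moles acid = moles base. moles HCl = 0.364 × 20/1000 = 0.00728 mol. V_base = moles / 0.08 × 1000 = 91.0 mL.

V_{base} = 91.0 mL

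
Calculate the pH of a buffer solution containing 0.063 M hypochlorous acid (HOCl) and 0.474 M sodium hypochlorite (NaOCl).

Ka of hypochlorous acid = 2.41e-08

pKa = -log(2.41e-08) = 7.62. pH = pKa + log([A⁻]/[HA]) = 7.62 + log(0.474/0.063)

pH = 8.49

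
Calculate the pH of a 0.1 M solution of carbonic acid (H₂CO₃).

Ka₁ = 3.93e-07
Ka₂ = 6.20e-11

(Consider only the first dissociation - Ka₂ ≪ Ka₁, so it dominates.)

First dissociation dominates. From Ka₁ = [H⁺][HA⁻]/[H₂A], x² + Ka₁·x − Ka₁·C = 0 with C = 0.1 M and Ka₁ = 3.93e-07. Solving: [H⁺] = (−Ka₁ + √(Ka₁² + 4·Ka₁·C)) / 2 = 1.9805e-04 M. pH = -log(1.9805e-04) = 3.70.

pH = 3.70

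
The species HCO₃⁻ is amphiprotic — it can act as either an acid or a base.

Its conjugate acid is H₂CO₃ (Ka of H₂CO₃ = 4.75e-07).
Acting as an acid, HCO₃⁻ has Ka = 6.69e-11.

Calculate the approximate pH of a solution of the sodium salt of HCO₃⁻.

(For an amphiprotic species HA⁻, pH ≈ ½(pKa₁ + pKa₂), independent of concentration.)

pKa₁ = -log(4.75e-07) = 6.32; pKa₂ = -log(6.69e-11) = 10.17. For an amphiprotic species, pH ≈ ½(pKa₁ + pKa₂) = ½(6.32 + 10.17) = 8.25.

pH = 8.25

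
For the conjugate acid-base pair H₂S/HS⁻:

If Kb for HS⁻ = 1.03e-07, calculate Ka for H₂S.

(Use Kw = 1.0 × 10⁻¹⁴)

For a conjugate pair Ka × Kb = Kw, so Ka = Kw/Kb = 1.0 × 10⁻¹⁴ / 1.03e-07 = 9.71e-08.

K_a = 9.71e-08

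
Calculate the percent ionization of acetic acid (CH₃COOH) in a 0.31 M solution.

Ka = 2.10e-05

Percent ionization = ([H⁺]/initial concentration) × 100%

Using Ka equilibrium: x² + Ka×x - Ka×C = 0. Solving: [H⁺] = 2.5410e-03. Percent = (2.5410e-03/0.31) × 100

Percent ionization = 0.82%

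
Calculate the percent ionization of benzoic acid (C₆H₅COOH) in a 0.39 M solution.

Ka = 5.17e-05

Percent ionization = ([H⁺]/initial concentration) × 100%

Using Ka equilibrium: x² + Ka×x - Ka×C = 0. Solving: [H⁺] = 4.4645e-03. Percent = (4.4645e-03/0.39) × 100

Percent ionization = 1.14%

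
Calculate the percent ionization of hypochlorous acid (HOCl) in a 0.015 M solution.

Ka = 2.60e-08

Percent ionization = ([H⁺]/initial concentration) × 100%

Using Ka equilibrium: x² + Ka×x - Ka×C = 0. Solving: [H⁺] = 1.9735e-05. Percent = (1.9735e-05/0.015) × 100

Percent ionization = 0.132%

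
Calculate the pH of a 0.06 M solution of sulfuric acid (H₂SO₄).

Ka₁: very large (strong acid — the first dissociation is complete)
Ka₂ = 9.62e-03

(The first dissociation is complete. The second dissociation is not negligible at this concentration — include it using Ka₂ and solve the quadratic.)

First dissociation is complete: [H⁺]₀ = [HSO₄⁻]₀ = C = 0.06 M. Second dissociation HSO₄⁻ ⇌ H⁺ + SO₄²⁻: let x = [SO₄²⁻]. Ka₂ = (C + x)·x / (C − x) = 9.62e-03 → x² + (C + Ka₂)·x − Ka₂·C = 0 → x² + 0.06962·x − 5.772e-04 = 0. x = (−0.06962 + √(0.06962² + 4 × 5.772e-04)) / 2 = 7.4858e-03 M. [H⁺] = C + x = 0.06 + 7.4858e-03 = 6.7486e-02 M. pH = -log(6.7486e-02) = 1.17.

pH = 1.17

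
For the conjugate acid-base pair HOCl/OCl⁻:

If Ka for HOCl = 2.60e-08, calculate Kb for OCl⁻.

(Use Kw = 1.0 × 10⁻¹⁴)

For a conjugate pair Ka × Kb = Kw, so Kb = Kw/Ka = 1.0 × 10⁻¹⁴ / 2.60e-08 = 3.85e-07.

K_b = 3.85e-07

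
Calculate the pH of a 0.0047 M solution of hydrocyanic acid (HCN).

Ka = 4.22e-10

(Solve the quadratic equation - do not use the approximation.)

x² + Ka×x - Ka×C = 0. Using quadratic formula: [H⁺] = 1.4081e-06

pH = 5.85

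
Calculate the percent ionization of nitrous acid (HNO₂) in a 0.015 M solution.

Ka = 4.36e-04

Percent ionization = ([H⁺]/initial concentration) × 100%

Using Ka equilibrium: x² + Ka×x - Ka×C = 0. Solving: [H⁺] = 2.3486e-03. Percent = (2.3486e-03/0.015) × 100

Percent ionization = 15.7%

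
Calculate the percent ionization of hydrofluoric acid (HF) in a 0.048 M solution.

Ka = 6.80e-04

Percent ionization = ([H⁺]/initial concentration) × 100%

Using Ka equilibrium: x² + Ka×x - Ka×C = 0. Solving: [H⁺] = 5.3833e-03. Percent = (5.3833e-03/0.048) × 100

Percent ionization = 11.2%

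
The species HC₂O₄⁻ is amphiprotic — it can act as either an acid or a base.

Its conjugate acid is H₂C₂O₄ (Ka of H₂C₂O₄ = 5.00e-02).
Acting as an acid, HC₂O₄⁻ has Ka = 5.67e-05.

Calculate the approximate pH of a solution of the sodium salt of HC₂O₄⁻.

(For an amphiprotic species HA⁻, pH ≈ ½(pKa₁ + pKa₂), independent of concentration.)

pKa₁ = -log(5.00e-02) = 1.30; pKa₂ = -log(5.67e-05) = 4.25. For an amphiprotic species, pH ≈ ½(pKa₁ + pKa₂) = ½(1.30 + 4.25) = 2.77.

pH = 2.77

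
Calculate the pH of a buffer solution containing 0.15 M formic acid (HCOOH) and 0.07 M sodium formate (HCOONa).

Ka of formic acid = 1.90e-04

pKa = -log(1.90e-04) = 3.72. pH = pKa + log([A⁻]/[HA]) = 3.72 + log(0.07/0.15)

pH = 3.39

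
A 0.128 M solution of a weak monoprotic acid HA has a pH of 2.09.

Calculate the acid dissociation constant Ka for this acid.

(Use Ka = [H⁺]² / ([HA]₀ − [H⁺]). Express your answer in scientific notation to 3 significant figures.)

[H⁺] = 10^(−pH) = 10^(−2.09) = 8.128e-03 M. For HA ⇌ H⁺ + A⁻, Ka = [H⁺][A⁻]/[HA] = [H⁺]² / ([HA]₀ − [H⁺]) = (8.128e-03)² / (0.128 − 8.128e-03) = 5.51e-04.

K_a = 5.51e-04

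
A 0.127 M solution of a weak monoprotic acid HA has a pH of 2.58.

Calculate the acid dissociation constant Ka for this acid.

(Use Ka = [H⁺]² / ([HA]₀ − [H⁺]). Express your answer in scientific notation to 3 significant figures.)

[H⁺] = 10^(−pH) = 10^(−2.58) = 2.630e-03 M. For HA ⇌ H⁺ + A⁻, Ka = [H⁺][A⁻]/[HA] = [H⁺]² / ([HA]₀ − [H⁺]) = (2.630e-03)² / (0.127 − 2.630e-03) = 5.56e-05.

K_a = 5.56e-05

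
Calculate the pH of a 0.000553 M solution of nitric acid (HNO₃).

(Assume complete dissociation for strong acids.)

[H⁺] = 0.000553 M for strong acid. pH = -log[H⁺] = -log(0.000553)

pH = 3.26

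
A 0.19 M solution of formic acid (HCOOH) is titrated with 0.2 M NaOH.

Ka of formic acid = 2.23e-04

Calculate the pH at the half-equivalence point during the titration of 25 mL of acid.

At half-equivalence [HA] = [A⁻], so Henderson-Hasselbalch gives pH = pKa = -log(2.23e-04) = 3.65.

pH = pKa = 3.65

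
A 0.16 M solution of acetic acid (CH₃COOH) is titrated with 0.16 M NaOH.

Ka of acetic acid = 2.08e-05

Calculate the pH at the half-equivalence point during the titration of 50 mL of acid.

At half-equivalence [HA] = [A⁻], so Henderson-Hasselbalch gives pH = pKa = -log(2.08e-05) = 4.68.

pH = pKa = 4.68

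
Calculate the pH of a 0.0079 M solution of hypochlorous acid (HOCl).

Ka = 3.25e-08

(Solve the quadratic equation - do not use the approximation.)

x² + Ka×x - Ka×C = 0. Using quadratic formula: [H⁺] = 1.6007e-05

pH = 4.80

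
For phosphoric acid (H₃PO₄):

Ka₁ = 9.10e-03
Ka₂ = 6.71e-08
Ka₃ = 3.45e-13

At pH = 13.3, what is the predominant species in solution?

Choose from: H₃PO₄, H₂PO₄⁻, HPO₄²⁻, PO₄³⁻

pKa₁ = 2.04, pKa₂ = 7.17, pKa₃ = 12.46. For a polyprotic acid the predominant species crosses at each pKa: below pKa_n the protonated form dominates, above it the deprotonated form does. At pH = 13.3, the predominant species is PO₄³⁻.

PO₄³⁻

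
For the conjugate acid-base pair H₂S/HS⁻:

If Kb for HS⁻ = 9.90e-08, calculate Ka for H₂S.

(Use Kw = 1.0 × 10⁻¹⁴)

For a conjugate pair Ka × Kb = Kw, so Ka = Kw/Kb = 1.0 × 10⁻¹⁴ / 9.90e-08 = 1.01e-07.

K_a = 1.01e-07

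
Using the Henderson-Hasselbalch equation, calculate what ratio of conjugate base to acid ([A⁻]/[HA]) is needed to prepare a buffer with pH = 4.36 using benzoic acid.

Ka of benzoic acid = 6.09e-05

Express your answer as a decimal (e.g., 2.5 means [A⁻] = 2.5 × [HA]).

pKa = -log(6.09e-05) = 4.2154. pH = pKa + log([A⁻]/[HA]), so log([A⁻]/[HA]) = pH − pKa = 4.36 − 4.2154 = 0.1446. [A⁻]/[HA] = 10^(0.1446) = 1.40

[A⁻]/[HA] = 1.40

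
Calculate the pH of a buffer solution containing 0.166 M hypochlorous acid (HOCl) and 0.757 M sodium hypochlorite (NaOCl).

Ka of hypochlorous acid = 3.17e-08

pKa = -log(3.17e-08) = 7.50. pH = pKa + log([A⁻]/[HA]) = 7.50 + log(0.757/0.166)

pH = 8.16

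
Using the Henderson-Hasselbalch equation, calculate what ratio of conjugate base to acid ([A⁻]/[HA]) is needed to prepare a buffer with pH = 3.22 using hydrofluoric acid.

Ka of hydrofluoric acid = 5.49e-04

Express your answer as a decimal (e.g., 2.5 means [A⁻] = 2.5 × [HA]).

pKa = -log(5.49e-04) = 3.2604. pH = pKa + log([A⁻]/[HA]), so log([A⁻]/[HA]) = pH − pKa = 3.22 − 3.2604 = -0.0404. [A⁻]/[HA] = 10^(-0.0404) = 0.911

[A⁻]/[HA] = 0.911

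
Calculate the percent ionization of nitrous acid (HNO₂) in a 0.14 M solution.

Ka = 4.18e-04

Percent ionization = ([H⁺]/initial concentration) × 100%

Using Ka equilibrium: x² + Ka×x - Ka×C = 0. Solving: [H⁺] = 7.4437e-03. Percent = (7.4437e-03/0.14) × 100

Percent ionization = 5.32%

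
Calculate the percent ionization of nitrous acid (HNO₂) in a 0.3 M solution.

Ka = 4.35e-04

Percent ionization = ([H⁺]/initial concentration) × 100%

Using Ka equilibrium: x² + Ka×x - Ka×C = 0. Solving: [H⁺] = 1.1208e-02. Percent = (1.1208e-02/0.3) × 100

Percent ionization = 3.74%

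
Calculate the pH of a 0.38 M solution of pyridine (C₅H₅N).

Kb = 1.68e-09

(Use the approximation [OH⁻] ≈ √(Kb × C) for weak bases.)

[OH⁻] = √(Kb × C) = √(1.68e-09 × 0.38) = 2.5267e-05. pOH = 4.60, pH = 14 - pOH

pH = 9.40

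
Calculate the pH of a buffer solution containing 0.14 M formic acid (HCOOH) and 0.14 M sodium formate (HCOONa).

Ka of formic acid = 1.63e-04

pKa = -log(1.63e-04) = 3.79. pH = pKa + log([A⁻]/[HA]) = 3.79 + log(0.14/0.14)

pH = 3.79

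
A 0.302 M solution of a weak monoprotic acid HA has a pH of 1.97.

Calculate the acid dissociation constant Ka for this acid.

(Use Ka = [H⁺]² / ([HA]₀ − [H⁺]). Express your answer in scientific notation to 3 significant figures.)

[H⁺] = 10^(−pH) = 10^(−1.97) = 1.072e-02 M. For HA ⇌ H⁺ + A⁻, Ka = [H⁺][A⁻]/[HA] = [H⁺]² / ([HA]₀ − [H⁺]) = (1.072e-02)² / (0.302 − 1.072e-02) = 3.94e-04.

K_a = 3.94e-04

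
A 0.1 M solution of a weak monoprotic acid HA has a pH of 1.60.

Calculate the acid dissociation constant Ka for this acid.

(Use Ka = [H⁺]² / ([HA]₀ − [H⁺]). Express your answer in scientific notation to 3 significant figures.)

[H⁺] = 10^(−pH) = 10^(−1.60) = 2.512e-02 M. For HA ⇌ H⁺ + A⁻, Ka = [H⁺][A⁻]/[HA] = [H⁺]² / ([HA]₀ − [H⁺]) = (2.512e-02)² / (0.1 − 2.512e-02) = 8.43e-03.

K_a = 8.43e-03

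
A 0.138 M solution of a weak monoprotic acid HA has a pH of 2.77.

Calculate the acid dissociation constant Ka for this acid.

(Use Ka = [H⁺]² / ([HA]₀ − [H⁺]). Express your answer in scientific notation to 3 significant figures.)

[H⁺] = 10^(−pH) = 10^(−2.77) = 1.698e-03 M. For HA ⇌ H⁺ + A⁻, Ka = [H⁺][A⁻]/[HA] = [H⁺]² / ([HA]₀ − [H⁺]) = (1.698e-03)² / (0.138 − 1.698e-03) = 2.12e-05.

K_a = 2.12e-05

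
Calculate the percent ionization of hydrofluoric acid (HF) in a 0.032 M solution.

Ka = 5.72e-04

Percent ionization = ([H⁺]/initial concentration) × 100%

Using Ka equilibrium: x² + Ka×x - Ka×C = 0. Solving: [H⁺] = 4.0019e-03. Percent = (4.0019e-03/0.032) × 100

Percent ionization = 12.5%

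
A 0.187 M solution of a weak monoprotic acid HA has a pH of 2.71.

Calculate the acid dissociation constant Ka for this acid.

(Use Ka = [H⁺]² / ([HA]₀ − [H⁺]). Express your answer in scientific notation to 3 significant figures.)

[H⁺] = 10^(−pH) = 10^(−2.71) = 1.950e-03 M. For HA ⇌ H⁺ + A⁻, Ka = [H⁺][A⁻]/[HA] = [H⁺]² / ([HA]₀ − [H⁺]) = (1.950e-03)² / (0.187 − 1.950e-03) = 2.05e-05.

K_a = 2.05e-05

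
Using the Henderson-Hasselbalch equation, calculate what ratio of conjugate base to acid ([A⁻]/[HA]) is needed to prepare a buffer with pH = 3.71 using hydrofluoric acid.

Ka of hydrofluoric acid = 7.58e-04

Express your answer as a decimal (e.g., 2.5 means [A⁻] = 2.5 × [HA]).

pKa = -log(7.58e-04) = 3.1203. pH = pKa + log([A⁻]/[HA]), so log([A⁻]/[HA]) = pH − pKa = 3.71 − 3.1203 = 0.5897. [A⁻]/[HA] = 10^(0.5897) = 3.89

[A⁻]/[HA] = 3.89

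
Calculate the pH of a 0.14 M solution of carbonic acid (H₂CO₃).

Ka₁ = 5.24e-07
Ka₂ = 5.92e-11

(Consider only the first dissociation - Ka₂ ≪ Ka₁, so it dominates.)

First dissociation dominates. From Ka₁ = [H⁺][HA⁻]/[H₂A], x² + Ka₁·x − Ka₁·C = 0 with C = 0.14 M and Ka₁ = 5.24e-07. Solving: [H⁺] = (−Ka₁ + √(Ka₁² + 4·Ka₁·C)) / 2 = 2.7059e-04 M. pH = -log(2.7059e-04) = 3.57.

pH = 3.57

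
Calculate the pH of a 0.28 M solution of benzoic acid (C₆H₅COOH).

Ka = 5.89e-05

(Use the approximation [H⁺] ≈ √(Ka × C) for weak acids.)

[H⁺] = √(Ka × C) = √(5.89e-05 × 0.28) = 4.0610e-03. pH = -log(4.0610e-03)

pH = 2.39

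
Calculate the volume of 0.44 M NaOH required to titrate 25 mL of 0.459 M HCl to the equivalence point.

At equivalence: moles acid = moles base. moles HCl = 0.459 × 25/1000 = 0.01147 mol. V_base = moles / 0.44 × 1000 = 26.1 mL.

V_{base} = 26.1 mL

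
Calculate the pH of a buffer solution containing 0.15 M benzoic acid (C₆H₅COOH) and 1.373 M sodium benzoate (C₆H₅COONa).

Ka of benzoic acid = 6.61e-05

pKa = -log(6.61e-05) = 4.18. pH = pKa + log([A⁻]/[HA]) = 4.18 + log(1.373/0.15)

pH = 5.14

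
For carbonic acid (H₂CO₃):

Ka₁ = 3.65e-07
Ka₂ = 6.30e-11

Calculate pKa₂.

pKa₂ = -log(Ka₂) = -log(6.30e-11) = 10.20.

pK_{a2} = 10.20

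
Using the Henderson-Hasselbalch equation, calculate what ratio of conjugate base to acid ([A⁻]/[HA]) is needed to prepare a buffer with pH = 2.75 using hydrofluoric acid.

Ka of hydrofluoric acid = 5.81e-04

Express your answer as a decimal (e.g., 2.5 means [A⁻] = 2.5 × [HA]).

pKa = -log(5.81e-04) = 3.2358. pH = pKa + log([A⁻]/[HA]), so log([A⁻]/[HA]) = pH − pKa = 2.75 − 3.2358 = -0.4858. [A⁻]/[HA] = 10^(-0.4858) = 0.327

[A⁻]/[HA] = 0.327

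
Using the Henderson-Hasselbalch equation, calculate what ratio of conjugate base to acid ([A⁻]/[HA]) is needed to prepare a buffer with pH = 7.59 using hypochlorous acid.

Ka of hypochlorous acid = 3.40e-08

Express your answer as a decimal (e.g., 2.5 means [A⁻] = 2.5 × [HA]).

pKa = -log(3.40e-08) = 7.4685. pH = pKa + log([A⁻]/[HA]), so log([A⁻]/[HA]) = pH − pKa = 7.59 − 7.4685 = 0.1215. [A⁻]/[HA] = 10^(0.1215) = 1.32

[A⁻]/[HA] = 1.32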